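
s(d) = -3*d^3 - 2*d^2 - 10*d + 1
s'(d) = -9*d^2 - 4*d - 10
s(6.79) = -1098.25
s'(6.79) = -452.10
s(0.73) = -8.53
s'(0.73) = -17.72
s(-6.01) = 640.11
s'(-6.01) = -311.04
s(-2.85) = 82.70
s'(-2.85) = -71.70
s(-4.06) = 209.40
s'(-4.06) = -142.11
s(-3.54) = 144.42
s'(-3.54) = -108.62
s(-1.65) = 25.53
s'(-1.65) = -27.90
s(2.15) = -59.56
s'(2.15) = -60.20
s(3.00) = -128.00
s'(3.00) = -103.00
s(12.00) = -5591.00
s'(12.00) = -1354.00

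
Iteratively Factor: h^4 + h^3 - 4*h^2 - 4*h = (h - 2)*(h^3 + 3*h^2 + 2*h) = h*(h - 2)*(h^2 + 3*h + 2) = h*(h - 2)*(h + 2)*(h + 1)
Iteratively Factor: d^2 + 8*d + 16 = (d + 4)*(d + 4)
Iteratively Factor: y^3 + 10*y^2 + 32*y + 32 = (y + 4)*(y^2 + 6*y + 8) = (y + 2)*(y + 4)*(y + 4)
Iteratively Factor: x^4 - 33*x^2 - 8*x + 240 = (x - 3)*(x^3 + 3*x^2 - 24*x - 80) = (x - 3)*(x + 4)*(x^2 - x - 20) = (x - 3)*(x + 4)^2*(x - 5)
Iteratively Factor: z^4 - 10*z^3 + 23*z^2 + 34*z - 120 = (z - 4)*(z^3 - 6*z^2 - z + 30) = (z - 4)*(z - 3)*(z^2 - 3*z - 10) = (z - 5)*(z - 4)*(z - 3)*(z + 2)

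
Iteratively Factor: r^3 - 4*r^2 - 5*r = (r + 1)*(r^2 - 5*r) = r*(r + 1)*(r - 5)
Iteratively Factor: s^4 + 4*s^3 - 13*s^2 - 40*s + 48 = (s + 4)*(s^3 - 13*s + 12) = (s - 3)*(s + 4)*(s^2 + 3*s - 4) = (s - 3)*(s + 4)^2*(s - 1)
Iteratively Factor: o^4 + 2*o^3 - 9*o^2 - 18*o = (o + 2)*(o^3 - 9*o) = (o + 2)*(o + 3)*(o^2 - 3*o) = o*(o + 2)*(o + 3)*(o - 3)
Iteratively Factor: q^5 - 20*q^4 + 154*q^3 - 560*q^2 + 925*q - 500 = (q - 4)*(q^4 - 16*q^3 + 90*q^2 - 200*q + 125) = (q - 4)*(q - 1)*(q^3 - 15*q^2 + 75*q - 125) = (q - 5)*(q - 4)*(q - 1)*(q^2 - 10*q + 25) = (q - 5)^2*(q - 4)*(q - 1)*(q - 5)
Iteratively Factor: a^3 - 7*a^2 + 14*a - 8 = (a - 2)*(a^2 - 5*a + 4) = (a - 2)*(a - 1)*(a - 4)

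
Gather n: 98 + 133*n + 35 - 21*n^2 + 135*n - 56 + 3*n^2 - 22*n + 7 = -18*n^2 + 246*n + 84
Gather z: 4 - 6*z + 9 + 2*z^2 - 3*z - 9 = 2*z^2 - 9*z + 4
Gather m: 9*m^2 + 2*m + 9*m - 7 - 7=9*m^2 + 11*m - 14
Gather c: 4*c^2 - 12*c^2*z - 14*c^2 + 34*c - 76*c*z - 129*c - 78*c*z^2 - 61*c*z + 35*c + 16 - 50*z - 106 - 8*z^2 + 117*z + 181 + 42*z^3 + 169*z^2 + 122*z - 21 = c^2*(-12*z - 10) + c*(-78*z^2 - 137*z - 60) + 42*z^3 + 161*z^2 + 189*z + 70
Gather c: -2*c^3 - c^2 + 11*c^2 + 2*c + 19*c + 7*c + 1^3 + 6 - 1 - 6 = -2*c^3 + 10*c^2 + 28*c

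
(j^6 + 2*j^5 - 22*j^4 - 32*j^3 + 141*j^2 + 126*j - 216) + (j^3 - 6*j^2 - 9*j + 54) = j^6 + 2*j^5 - 22*j^4 - 31*j^3 + 135*j^2 + 117*j - 162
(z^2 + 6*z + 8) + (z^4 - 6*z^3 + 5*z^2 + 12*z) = z^4 - 6*z^3 + 6*z^2 + 18*z + 8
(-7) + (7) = 0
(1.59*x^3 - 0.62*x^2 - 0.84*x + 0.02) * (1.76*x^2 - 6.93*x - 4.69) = 2.7984*x^5 - 12.1099*x^4 - 4.6389*x^3 + 8.7642*x^2 + 3.801*x - 0.0938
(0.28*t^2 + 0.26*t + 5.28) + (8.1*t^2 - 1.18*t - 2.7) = 8.38*t^2 - 0.92*t + 2.58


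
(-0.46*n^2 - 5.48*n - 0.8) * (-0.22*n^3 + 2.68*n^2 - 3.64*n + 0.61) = 0.1012*n^5 - 0.0272000000000001*n^4 - 12.836*n^3 + 17.5226*n^2 - 0.4308*n - 0.488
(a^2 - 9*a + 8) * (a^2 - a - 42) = a^4 - 10*a^3 - 25*a^2 + 370*a - 336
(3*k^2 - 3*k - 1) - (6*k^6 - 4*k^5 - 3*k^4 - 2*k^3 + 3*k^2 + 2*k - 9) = -6*k^6 + 4*k^5 + 3*k^4 + 2*k^3 - 5*k + 8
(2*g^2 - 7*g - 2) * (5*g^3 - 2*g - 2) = 10*g^5 - 35*g^4 - 14*g^3 + 10*g^2 + 18*g + 4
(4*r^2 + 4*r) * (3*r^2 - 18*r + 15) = 12*r^4 - 60*r^3 - 12*r^2 + 60*r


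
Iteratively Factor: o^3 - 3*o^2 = (o)*(o^2 - 3*o) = o*(o - 3)*(o)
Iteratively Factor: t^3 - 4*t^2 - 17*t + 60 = (t + 4)*(t^2 - 8*t + 15) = (t - 3)*(t + 4)*(t - 5)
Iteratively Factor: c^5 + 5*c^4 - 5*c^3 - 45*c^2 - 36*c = (c + 3)*(c^4 + 2*c^3 - 11*c^2 - 12*c) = (c - 3)*(c + 3)*(c^3 + 5*c^2 + 4*c) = (c - 3)*(c + 1)*(c + 3)*(c^2 + 4*c) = c*(c - 3)*(c + 1)*(c + 3)*(c + 4)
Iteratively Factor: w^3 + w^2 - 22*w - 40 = (w - 5)*(w^2 + 6*w + 8) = (w - 5)*(w + 4)*(w + 2)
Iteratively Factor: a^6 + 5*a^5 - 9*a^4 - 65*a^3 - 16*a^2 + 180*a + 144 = (a + 4)*(a^5 + a^4 - 13*a^3 - 13*a^2 + 36*a + 36) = (a + 1)*(a + 4)*(a^4 - 13*a^2 + 36) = (a - 2)*(a + 1)*(a + 4)*(a^3 + 2*a^2 - 9*a - 18) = (a - 3)*(a - 2)*(a + 1)*(a + 4)*(a^2 + 5*a + 6) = (a - 3)*(a - 2)*(a + 1)*(a + 3)*(a + 4)*(a + 2)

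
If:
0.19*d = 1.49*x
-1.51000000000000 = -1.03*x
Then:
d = 11.50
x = 1.47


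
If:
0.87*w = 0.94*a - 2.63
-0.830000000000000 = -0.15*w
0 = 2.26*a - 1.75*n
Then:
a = 7.92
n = 10.23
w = 5.53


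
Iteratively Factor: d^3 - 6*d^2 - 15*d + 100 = (d - 5)*(d^2 - d - 20) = (d - 5)^2*(d + 4)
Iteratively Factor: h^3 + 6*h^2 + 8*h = (h)*(h^2 + 6*h + 8) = h*(h + 4)*(h + 2)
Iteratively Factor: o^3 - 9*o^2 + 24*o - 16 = (o - 4)*(o^2 - 5*o + 4) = (o - 4)^2*(o - 1)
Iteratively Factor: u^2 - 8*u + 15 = (u - 5)*(u - 3)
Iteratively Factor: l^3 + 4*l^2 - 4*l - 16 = (l - 2)*(l^2 + 6*l + 8) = (l - 2)*(l + 2)*(l + 4)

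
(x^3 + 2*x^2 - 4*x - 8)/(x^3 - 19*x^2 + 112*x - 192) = (x^3 + 2*x^2 - 4*x - 8)/(x^3 - 19*x^2 + 112*x - 192)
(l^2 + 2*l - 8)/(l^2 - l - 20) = (l - 2)/(l - 5)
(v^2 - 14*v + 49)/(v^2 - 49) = (v - 7)/(v + 7)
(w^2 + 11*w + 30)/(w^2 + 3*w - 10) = (w + 6)/(w - 2)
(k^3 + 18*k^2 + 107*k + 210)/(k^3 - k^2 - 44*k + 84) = (k^2 + 11*k + 30)/(k^2 - 8*k + 12)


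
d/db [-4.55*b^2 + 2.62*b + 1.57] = 2.62 - 9.1*b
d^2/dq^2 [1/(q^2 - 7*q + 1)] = 2*(-q^2 + 7*q + (2*q - 7)^2 - 1)/(q^2 - 7*q + 1)^3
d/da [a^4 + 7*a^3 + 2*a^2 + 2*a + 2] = 4*a^3 + 21*a^2 + 4*a + 2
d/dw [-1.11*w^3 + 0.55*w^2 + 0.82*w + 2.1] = -3.33*w^2 + 1.1*w + 0.82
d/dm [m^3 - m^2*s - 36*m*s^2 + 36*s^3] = 3*m^2 - 2*m*s - 36*s^2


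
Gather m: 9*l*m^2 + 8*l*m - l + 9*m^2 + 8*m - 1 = -l + m^2*(9*l + 9) + m*(8*l + 8) - 1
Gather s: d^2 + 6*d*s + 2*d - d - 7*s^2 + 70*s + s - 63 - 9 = d^2 + d - 7*s^2 + s*(6*d + 71) - 72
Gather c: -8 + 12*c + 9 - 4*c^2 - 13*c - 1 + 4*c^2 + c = 0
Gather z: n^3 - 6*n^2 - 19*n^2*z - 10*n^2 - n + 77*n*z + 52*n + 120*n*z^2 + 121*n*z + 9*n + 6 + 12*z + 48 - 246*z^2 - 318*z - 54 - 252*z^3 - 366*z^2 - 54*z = n^3 - 16*n^2 + 60*n - 252*z^3 + z^2*(120*n - 612) + z*(-19*n^2 + 198*n - 360)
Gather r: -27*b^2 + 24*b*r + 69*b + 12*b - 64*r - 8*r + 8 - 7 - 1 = -27*b^2 + 81*b + r*(24*b - 72)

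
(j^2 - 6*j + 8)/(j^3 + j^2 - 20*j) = (j - 2)/(j*(j + 5))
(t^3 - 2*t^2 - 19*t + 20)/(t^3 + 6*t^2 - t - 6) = (t^2 - t - 20)/(t^2 + 7*t + 6)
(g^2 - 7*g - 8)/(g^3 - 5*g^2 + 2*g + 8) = (g - 8)/(g^2 - 6*g + 8)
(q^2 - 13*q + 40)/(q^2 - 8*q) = (q - 5)/q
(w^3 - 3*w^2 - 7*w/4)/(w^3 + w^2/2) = (w - 7/2)/w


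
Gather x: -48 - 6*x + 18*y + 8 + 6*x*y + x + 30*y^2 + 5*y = x*(6*y - 5) + 30*y^2 + 23*y - 40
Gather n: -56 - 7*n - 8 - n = -8*n - 64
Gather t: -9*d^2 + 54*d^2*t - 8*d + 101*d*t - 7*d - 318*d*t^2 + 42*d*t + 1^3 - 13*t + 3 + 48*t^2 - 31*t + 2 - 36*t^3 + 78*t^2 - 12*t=-9*d^2 - 15*d - 36*t^3 + t^2*(126 - 318*d) + t*(54*d^2 + 143*d - 56) + 6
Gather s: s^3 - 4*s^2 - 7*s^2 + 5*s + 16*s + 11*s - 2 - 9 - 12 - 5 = s^3 - 11*s^2 + 32*s - 28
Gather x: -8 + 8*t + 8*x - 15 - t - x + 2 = 7*t + 7*x - 21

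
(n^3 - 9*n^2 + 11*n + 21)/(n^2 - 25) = (n^3 - 9*n^2 + 11*n + 21)/(n^2 - 25)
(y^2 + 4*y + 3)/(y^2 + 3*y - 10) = (y^2 + 4*y + 3)/(y^2 + 3*y - 10)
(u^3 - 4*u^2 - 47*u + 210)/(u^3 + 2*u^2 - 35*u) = (u - 6)/u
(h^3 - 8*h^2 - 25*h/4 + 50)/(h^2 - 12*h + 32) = (h^2 - 25/4)/(h - 4)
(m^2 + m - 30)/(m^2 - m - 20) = (m + 6)/(m + 4)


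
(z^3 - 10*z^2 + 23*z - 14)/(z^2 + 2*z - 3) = (z^2 - 9*z + 14)/(z + 3)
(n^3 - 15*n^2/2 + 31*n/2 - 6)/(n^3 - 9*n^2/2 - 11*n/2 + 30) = (2*n - 1)/(2*n + 5)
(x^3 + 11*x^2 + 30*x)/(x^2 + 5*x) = x + 6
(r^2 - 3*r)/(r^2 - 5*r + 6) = r/(r - 2)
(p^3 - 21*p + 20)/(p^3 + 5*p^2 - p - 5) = (p - 4)/(p + 1)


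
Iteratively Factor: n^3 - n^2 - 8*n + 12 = (n + 3)*(n^2 - 4*n + 4) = (n - 2)*(n + 3)*(n - 2)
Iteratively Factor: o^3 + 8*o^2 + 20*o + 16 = (o + 4)*(o^2 + 4*o + 4) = (o + 2)*(o + 4)*(o + 2)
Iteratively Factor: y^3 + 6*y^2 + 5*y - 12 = (y + 4)*(y^2 + 2*y - 3) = (y - 1)*(y + 4)*(y + 3)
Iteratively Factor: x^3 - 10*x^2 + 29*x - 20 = (x - 4)*(x^2 - 6*x + 5) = (x - 4)*(x - 1)*(x - 5)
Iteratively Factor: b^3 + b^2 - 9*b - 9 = (b + 3)*(b^2 - 2*b - 3) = (b + 1)*(b + 3)*(b - 3)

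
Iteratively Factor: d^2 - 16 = (d - 4)*(d + 4)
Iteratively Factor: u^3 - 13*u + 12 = (u - 3)*(u^2 + 3*u - 4) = (u - 3)*(u - 1)*(u + 4)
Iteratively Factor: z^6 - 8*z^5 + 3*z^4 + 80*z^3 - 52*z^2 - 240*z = (z + 2)*(z^5 - 10*z^4 + 23*z^3 + 34*z^2 - 120*z) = (z + 2)^2*(z^4 - 12*z^3 + 47*z^2 - 60*z) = (z - 5)*(z + 2)^2*(z^3 - 7*z^2 + 12*z) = z*(z - 5)*(z + 2)^2*(z^2 - 7*z + 12) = z*(z - 5)*(z - 4)*(z + 2)^2*(z - 3)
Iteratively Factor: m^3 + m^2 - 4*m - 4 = (m - 2)*(m^2 + 3*m + 2) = (m - 2)*(m + 1)*(m + 2)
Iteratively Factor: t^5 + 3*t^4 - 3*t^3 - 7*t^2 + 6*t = (t + 3)*(t^4 - 3*t^2 + 2*t) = (t + 2)*(t + 3)*(t^3 - 2*t^2 + t) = (t - 1)*(t + 2)*(t + 3)*(t^2 - t) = (t - 1)^2*(t + 2)*(t + 3)*(t)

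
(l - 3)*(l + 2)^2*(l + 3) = l^4 + 4*l^3 - 5*l^2 - 36*l - 36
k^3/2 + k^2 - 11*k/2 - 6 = (k/2 + 1/2)*(k - 3)*(k + 4)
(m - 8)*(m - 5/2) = m^2 - 21*m/2 + 20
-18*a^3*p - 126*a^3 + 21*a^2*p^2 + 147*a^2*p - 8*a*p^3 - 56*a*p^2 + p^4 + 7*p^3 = (-3*a + p)^2*(-2*a + p)*(p + 7)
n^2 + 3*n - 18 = (n - 3)*(n + 6)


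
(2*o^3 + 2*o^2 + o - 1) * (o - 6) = 2*o^4 - 10*o^3 - 11*o^2 - 7*o + 6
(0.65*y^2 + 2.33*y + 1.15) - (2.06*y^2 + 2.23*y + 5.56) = -1.41*y^2 + 0.1*y - 4.41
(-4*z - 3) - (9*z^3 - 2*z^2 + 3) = -9*z^3 + 2*z^2 - 4*z - 6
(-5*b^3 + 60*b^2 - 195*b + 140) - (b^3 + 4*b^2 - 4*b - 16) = -6*b^3 + 56*b^2 - 191*b + 156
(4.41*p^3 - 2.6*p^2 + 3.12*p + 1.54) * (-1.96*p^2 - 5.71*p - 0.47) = -8.6436*p^5 - 20.0851*p^4 + 6.6581*p^3 - 19.6116*p^2 - 10.2598*p - 0.7238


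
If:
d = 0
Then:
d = 0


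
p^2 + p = p*(p + 1)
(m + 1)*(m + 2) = m^2 + 3*m + 2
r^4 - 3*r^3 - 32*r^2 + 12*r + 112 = (r - 7)*(r - 2)*(r + 2)*(r + 4)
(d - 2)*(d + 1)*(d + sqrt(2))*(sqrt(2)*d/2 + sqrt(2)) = sqrt(2)*d^4/2 + sqrt(2)*d^3/2 + d^3 - 2*sqrt(2)*d^2 + d^2 - 4*d - 2*sqrt(2)*d - 4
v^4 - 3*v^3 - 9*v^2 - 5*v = v*(v - 5)*(v + 1)^2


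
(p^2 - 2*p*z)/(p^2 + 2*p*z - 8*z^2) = p/(p + 4*z)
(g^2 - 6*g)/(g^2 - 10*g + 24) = g/(g - 4)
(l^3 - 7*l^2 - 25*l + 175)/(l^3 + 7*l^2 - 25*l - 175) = (l - 7)/(l + 7)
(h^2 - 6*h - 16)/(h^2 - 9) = (h^2 - 6*h - 16)/(h^2 - 9)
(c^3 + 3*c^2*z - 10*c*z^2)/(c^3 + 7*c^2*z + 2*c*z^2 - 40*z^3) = c/(c + 4*z)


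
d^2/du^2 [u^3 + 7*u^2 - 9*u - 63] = 6*u + 14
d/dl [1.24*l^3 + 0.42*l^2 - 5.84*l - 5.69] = 3.72*l^2 + 0.84*l - 5.84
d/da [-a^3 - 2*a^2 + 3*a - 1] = -3*a^2 - 4*a + 3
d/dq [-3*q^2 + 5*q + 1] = 5 - 6*q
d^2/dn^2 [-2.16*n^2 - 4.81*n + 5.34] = -4.32000000000000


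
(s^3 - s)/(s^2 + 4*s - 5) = s*(s + 1)/(s + 5)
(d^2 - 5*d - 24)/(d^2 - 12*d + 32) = (d + 3)/(d - 4)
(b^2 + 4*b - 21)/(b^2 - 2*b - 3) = (b + 7)/(b + 1)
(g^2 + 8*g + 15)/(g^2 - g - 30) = (g + 3)/(g - 6)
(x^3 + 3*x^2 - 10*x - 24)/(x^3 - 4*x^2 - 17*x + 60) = (x + 2)/(x - 5)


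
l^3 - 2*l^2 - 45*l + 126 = (l - 6)*(l - 3)*(l + 7)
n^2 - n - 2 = (n - 2)*(n + 1)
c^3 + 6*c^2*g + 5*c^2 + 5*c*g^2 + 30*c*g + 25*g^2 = (c + 5)*(c + g)*(c + 5*g)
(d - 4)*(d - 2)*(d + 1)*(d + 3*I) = d^4 - 5*d^3 + 3*I*d^3 + 2*d^2 - 15*I*d^2 + 8*d + 6*I*d + 24*I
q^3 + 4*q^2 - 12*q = q*(q - 2)*(q + 6)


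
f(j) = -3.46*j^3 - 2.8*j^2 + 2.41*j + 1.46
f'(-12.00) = -1425.11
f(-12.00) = 5548.22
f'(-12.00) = -1425.11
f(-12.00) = 5548.22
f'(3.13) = -116.81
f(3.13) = -124.53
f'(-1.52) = -13.06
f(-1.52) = 3.48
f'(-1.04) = -2.99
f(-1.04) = -0.18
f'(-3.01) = -74.78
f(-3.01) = 63.19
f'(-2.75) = -60.69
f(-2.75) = 45.61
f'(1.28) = -21.76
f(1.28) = -7.30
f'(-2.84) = -65.41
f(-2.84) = 51.29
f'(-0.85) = -0.33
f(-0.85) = -0.49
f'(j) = -10.38*j^2 - 5.6*j + 2.41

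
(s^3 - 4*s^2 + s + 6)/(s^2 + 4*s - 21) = (s^2 - s - 2)/(s + 7)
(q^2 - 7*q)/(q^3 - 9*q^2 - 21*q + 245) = q/(q^2 - 2*q - 35)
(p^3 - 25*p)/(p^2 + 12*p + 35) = p*(p - 5)/(p + 7)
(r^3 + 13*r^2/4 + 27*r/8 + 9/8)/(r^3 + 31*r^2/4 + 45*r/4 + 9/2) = (r + 3/2)/(r + 6)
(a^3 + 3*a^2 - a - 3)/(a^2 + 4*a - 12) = (a^3 + 3*a^2 - a - 3)/(a^2 + 4*a - 12)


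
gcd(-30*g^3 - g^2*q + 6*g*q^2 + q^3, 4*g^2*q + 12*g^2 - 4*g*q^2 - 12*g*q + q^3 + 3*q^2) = -2*g + q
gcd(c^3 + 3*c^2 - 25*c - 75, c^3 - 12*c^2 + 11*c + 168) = c + 3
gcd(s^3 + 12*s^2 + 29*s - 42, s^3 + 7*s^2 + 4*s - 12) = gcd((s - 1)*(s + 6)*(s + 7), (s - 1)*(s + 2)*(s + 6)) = s^2 + 5*s - 6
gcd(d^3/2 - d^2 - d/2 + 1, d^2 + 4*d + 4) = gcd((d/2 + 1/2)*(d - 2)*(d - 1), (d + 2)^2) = 1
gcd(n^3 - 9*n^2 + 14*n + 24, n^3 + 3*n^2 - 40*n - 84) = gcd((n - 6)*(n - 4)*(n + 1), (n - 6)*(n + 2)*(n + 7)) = n - 6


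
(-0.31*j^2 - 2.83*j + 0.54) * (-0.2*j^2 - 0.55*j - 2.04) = 0.062*j^4 + 0.7365*j^3 + 2.0809*j^2 + 5.4762*j - 1.1016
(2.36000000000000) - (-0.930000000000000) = 3.29000000000000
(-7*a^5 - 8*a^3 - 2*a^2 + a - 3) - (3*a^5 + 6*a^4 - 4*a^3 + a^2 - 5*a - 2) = -10*a^5 - 6*a^4 - 4*a^3 - 3*a^2 + 6*a - 1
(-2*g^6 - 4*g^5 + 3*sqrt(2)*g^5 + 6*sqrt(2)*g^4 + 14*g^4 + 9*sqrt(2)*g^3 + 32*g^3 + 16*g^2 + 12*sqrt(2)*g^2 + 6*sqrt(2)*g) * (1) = -2*g^6 - 4*g^5 + 3*sqrt(2)*g^5 + 6*sqrt(2)*g^4 + 14*g^4 + 9*sqrt(2)*g^3 + 32*g^3 + 16*g^2 + 12*sqrt(2)*g^2 + 6*sqrt(2)*g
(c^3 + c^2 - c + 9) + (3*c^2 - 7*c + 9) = c^3 + 4*c^2 - 8*c + 18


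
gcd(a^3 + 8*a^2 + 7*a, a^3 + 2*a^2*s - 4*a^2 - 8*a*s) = a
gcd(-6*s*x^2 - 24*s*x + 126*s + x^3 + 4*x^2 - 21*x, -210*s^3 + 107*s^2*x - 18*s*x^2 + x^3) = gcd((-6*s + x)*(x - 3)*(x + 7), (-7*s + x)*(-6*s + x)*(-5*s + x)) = -6*s + x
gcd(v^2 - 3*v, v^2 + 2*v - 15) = v - 3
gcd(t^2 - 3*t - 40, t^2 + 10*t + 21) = 1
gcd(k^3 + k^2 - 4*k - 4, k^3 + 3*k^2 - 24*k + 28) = k - 2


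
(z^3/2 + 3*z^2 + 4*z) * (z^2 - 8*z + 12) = z^5/2 - z^4 - 14*z^3 + 4*z^2 + 48*z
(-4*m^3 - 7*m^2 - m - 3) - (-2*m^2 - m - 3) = -4*m^3 - 5*m^2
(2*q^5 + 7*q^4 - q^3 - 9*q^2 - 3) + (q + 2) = 2*q^5 + 7*q^4 - q^3 - 9*q^2 + q - 1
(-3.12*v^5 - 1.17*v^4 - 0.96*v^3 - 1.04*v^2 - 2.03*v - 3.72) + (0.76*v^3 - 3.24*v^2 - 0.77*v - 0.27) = -3.12*v^5 - 1.17*v^4 - 0.2*v^3 - 4.28*v^2 - 2.8*v - 3.99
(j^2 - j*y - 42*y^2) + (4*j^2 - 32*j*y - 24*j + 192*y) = 5*j^2 - 33*j*y - 24*j - 42*y^2 + 192*y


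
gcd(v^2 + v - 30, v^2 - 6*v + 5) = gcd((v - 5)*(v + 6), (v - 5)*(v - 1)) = v - 5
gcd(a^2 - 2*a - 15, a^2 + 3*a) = a + 3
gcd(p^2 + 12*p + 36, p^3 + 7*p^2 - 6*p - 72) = p + 6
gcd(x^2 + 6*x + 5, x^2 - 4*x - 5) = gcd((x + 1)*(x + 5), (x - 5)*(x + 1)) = x + 1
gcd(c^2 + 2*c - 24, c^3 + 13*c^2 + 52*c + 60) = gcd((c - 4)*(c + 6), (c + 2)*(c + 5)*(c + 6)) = c + 6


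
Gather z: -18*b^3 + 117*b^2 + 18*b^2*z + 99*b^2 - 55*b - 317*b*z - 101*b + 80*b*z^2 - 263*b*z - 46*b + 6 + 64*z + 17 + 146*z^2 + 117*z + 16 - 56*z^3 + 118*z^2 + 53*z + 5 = -18*b^3 + 216*b^2 - 202*b - 56*z^3 + z^2*(80*b + 264) + z*(18*b^2 - 580*b + 234) + 44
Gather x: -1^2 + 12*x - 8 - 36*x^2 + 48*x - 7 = -36*x^2 + 60*x - 16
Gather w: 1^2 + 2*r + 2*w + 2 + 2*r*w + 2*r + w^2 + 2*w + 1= 4*r + w^2 + w*(2*r + 4) + 4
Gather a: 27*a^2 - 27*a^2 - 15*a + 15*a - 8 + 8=0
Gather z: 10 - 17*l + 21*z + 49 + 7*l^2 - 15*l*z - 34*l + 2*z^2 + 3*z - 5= 7*l^2 - 51*l + 2*z^2 + z*(24 - 15*l) + 54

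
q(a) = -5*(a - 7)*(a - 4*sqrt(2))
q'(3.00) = 33.28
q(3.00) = -53.14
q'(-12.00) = 183.28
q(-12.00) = -1677.40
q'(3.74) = 25.88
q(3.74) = -31.24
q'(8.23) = -19.02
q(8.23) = -15.82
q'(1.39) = 49.38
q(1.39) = -119.69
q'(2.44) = 38.88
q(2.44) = -73.34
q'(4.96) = 13.68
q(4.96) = -7.11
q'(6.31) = 0.18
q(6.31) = 2.25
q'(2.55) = 37.78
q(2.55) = -69.13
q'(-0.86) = 71.88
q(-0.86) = -256.11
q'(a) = -10*a + 20*sqrt(2) + 35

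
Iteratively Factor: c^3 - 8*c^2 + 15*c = (c)*(c^2 - 8*c + 15) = c*(c - 5)*(c - 3)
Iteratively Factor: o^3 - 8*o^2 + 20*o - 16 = (o - 4)*(o^2 - 4*o + 4) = (o - 4)*(o - 2)*(o - 2)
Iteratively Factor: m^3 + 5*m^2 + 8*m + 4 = (m + 2)*(m^2 + 3*m + 2) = (m + 1)*(m + 2)*(m + 2)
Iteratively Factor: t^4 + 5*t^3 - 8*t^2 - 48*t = (t)*(t^3 + 5*t^2 - 8*t - 48) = t*(t - 3)*(t^2 + 8*t + 16) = t*(t - 3)*(t + 4)*(t + 4)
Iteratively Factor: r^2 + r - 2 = (r + 2)*(r - 1)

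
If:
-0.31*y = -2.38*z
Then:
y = 7.67741935483871*z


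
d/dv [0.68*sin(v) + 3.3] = 0.68*cos(v)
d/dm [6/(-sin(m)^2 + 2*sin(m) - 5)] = 12*(sin(m) - 1)*cos(m)/(sin(m)^2 - 2*sin(m) + 5)^2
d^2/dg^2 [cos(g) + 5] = -cos(g)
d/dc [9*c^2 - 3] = 18*c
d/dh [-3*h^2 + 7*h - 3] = 7 - 6*h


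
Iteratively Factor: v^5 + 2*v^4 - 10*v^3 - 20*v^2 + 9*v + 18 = (v - 1)*(v^4 + 3*v^3 - 7*v^2 - 27*v - 18) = (v - 1)*(v + 3)*(v^3 - 7*v - 6) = (v - 1)*(v + 2)*(v + 3)*(v^2 - 2*v - 3) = (v - 3)*(v - 1)*(v + 2)*(v + 3)*(v + 1)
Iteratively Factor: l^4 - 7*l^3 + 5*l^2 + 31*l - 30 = (l - 3)*(l^3 - 4*l^2 - 7*l + 10) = (l - 3)*(l + 2)*(l^2 - 6*l + 5) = (l - 5)*(l - 3)*(l + 2)*(l - 1)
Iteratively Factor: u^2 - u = (u - 1)*(u)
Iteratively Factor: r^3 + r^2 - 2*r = (r + 2)*(r^2 - r) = (r - 1)*(r + 2)*(r)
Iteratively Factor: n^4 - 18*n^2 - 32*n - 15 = (n - 5)*(n^3 + 5*n^2 + 7*n + 3) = (n - 5)*(n + 1)*(n^2 + 4*n + 3) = (n - 5)*(n + 1)*(n + 3)*(n + 1)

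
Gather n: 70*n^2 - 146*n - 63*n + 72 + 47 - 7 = 70*n^2 - 209*n + 112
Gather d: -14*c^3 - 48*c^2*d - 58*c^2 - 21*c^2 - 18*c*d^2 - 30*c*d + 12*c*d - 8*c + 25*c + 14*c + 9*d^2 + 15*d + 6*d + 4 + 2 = -14*c^3 - 79*c^2 + 31*c + d^2*(9 - 18*c) + d*(-48*c^2 - 18*c + 21) + 6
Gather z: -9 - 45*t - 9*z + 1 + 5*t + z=-40*t - 8*z - 8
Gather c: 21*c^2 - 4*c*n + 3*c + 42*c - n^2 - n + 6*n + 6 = 21*c^2 + c*(45 - 4*n) - n^2 + 5*n + 6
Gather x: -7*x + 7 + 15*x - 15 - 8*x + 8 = 0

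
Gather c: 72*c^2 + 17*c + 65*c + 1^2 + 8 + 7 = 72*c^2 + 82*c + 16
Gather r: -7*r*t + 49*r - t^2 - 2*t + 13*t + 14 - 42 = r*(49 - 7*t) - t^2 + 11*t - 28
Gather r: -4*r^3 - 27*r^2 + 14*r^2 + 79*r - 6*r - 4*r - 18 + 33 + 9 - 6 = -4*r^3 - 13*r^2 + 69*r + 18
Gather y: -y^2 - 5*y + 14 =-y^2 - 5*y + 14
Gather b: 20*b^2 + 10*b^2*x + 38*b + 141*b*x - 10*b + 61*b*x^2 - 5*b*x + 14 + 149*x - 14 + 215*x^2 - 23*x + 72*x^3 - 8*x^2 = b^2*(10*x + 20) + b*(61*x^2 + 136*x + 28) + 72*x^3 + 207*x^2 + 126*x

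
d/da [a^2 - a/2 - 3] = 2*a - 1/2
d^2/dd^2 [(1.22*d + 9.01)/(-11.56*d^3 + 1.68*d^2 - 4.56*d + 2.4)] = (-978.197952*d^5 - 14306.304576*d^4 + 2921.437056*d^3 - 3408.44832*d^2 - 1056.183552*d - 328.747392)/(1544.804416*d^9 - 673.513344*d^8 + 1925.98848*d^7 - 1498.25664*d^6 + 1039.392*d^5 - 884.196864*d^4 + 404.891136*d^3 - 178.74432*d^2 + 78.7968*d - 13.824)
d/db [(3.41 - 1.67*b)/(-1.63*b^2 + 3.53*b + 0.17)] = (-2.7221*b^2 + 11.1166*b - 12.3212)/(2.6569*b^4 - 11.5078*b^3 + 11.9067*b^2 + 1.2002*b + 0.0289)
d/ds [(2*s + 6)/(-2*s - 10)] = -2/(s + 5)^2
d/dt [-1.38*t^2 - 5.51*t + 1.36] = -2.76*t - 5.51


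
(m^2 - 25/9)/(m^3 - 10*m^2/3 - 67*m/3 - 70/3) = (m - 5/3)/(m^2 - 5*m - 14)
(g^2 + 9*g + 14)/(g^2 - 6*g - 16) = (g + 7)/(g - 8)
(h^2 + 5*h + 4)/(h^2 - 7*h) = (h^2 + 5*h + 4)/(h*(h - 7))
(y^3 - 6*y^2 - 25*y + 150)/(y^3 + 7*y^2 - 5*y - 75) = (y^2 - 11*y + 30)/(y^2 + 2*y - 15)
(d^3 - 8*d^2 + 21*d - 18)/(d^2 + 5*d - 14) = (d^2 - 6*d + 9)/(d + 7)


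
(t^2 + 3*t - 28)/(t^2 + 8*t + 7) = (t - 4)/(t + 1)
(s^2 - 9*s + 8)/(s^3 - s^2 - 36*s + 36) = (s - 8)/(s^2 - 36)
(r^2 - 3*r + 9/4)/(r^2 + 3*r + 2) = (r^2 - 3*r + 9/4)/(r^2 + 3*r + 2)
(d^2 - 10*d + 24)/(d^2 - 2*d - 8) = (d - 6)/(d + 2)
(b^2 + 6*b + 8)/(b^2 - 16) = (b + 2)/(b - 4)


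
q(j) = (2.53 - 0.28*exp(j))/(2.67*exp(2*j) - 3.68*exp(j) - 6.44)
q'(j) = (2.53 - 0.28*exp(j))*(-5.34*exp(2*j) + 3.68*exp(j))/(2.67*exp(2*j) - 3.68*exp(j) - 6.44)^2 - 0.28*exp(j)/(2.67*exp(2*j) - 3.68*exp(j) - 6.44)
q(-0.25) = -0.30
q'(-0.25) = 0.01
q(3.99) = -0.00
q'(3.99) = 0.00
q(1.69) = 0.02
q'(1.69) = -0.08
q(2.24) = -0.00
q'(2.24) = -0.01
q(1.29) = 0.10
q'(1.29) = -0.43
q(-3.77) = -0.39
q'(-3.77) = 0.01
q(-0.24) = -0.30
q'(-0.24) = 0.01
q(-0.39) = -0.30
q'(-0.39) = 0.03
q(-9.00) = -0.39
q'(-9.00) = 0.00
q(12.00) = 0.00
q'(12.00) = 0.00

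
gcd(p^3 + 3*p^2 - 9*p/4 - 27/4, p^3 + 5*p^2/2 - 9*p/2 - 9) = p^2 + 9*p/2 + 9/2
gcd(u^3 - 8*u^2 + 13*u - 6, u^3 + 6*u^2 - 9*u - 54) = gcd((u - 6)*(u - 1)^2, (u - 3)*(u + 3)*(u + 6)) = 1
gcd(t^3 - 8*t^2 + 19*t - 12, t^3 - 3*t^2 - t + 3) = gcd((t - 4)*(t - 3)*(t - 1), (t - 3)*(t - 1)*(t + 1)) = t^2 - 4*t + 3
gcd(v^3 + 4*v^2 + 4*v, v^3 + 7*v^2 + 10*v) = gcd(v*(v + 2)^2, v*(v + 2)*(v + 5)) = v^2 + 2*v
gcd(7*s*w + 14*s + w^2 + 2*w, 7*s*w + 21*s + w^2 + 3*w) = 7*s + w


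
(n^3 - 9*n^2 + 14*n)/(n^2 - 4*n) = (n^2 - 9*n + 14)/(n - 4)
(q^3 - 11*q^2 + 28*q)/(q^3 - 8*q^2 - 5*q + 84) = q/(q + 3)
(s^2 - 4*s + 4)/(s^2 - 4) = (s - 2)/(s + 2)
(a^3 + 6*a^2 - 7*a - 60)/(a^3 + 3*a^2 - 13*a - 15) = (a + 4)/(a + 1)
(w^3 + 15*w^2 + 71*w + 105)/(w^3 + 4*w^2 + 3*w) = (w^2 + 12*w + 35)/(w*(w + 1))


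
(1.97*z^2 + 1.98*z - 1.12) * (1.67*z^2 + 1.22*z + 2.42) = 3.2899*z^4 + 5.71*z^3 + 5.3126*z^2 + 3.4252*z - 2.7104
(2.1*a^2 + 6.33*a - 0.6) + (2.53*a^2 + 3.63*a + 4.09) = 4.63*a^2 + 9.96*a + 3.49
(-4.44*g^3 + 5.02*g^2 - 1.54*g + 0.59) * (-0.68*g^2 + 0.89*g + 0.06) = 3.0192*g^5 - 7.3652*g^4 + 5.2486*g^3 - 1.4706*g^2 + 0.4327*g + 0.0354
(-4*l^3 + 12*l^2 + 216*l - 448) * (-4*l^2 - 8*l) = 16*l^5 - 16*l^4 - 960*l^3 + 64*l^2 + 3584*l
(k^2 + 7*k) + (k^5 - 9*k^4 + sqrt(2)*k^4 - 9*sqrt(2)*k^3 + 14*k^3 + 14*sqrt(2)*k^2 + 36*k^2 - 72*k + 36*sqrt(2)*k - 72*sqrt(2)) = k^5 - 9*k^4 + sqrt(2)*k^4 - 9*sqrt(2)*k^3 + 14*k^3 + 14*sqrt(2)*k^2 + 37*k^2 - 65*k + 36*sqrt(2)*k - 72*sqrt(2)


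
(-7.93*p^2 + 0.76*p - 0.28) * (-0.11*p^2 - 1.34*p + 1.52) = 0.8723*p^4 + 10.5426*p^3 - 13.0412*p^2 + 1.5304*p - 0.4256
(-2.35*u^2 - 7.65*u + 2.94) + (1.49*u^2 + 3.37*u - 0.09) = -0.86*u^2 - 4.28*u + 2.85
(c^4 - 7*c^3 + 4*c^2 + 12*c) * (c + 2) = c^5 - 5*c^4 - 10*c^3 + 20*c^2 + 24*c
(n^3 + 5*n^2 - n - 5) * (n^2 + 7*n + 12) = n^5 + 12*n^4 + 46*n^3 + 48*n^2 - 47*n - 60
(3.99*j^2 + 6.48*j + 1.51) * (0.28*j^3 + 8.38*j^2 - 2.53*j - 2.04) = 1.1172*j^5 + 35.2506*j^4 + 44.6305*j^3 - 11.8802*j^2 - 17.0395*j - 3.0804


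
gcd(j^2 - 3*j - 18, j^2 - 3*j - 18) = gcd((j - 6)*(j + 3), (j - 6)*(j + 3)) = j^2 - 3*j - 18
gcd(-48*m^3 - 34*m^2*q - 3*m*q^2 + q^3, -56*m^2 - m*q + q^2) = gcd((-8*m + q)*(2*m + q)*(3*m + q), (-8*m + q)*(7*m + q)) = -8*m + q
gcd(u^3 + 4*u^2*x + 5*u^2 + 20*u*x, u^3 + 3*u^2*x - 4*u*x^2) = u^2 + 4*u*x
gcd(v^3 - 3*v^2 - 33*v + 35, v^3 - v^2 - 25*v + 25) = v^2 + 4*v - 5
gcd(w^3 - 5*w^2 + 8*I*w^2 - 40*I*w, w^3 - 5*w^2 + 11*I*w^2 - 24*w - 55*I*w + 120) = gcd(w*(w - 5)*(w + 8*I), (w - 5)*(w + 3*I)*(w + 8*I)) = w^2 + w*(-5 + 8*I) - 40*I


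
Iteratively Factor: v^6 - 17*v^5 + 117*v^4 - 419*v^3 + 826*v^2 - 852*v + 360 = (v - 3)*(v^5 - 14*v^4 + 75*v^3 - 194*v^2 + 244*v - 120) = (v - 3)*(v - 2)*(v^4 - 12*v^3 + 51*v^2 - 92*v + 60) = (v - 3)*(v - 2)^2*(v^3 - 10*v^2 + 31*v - 30) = (v - 3)^2*(v - 2)^2*(v^2 - 7*v + 10) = (v - 3)^2*(v - 2)^3*(v - 5)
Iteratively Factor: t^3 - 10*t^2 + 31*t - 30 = (t - 2)*(t^2 - 8*t + 15) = (t - 3)*(t - 2)*(t - 5)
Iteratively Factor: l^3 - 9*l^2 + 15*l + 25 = (l + 1)*(l^2 - 10*l + 25) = (l - 5)*(l + 1)*(l - 5)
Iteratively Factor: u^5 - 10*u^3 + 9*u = (u)*(u^4 - 10*u^2 + 9) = u*(u - 3)*(u^3 + 3*u^2 - u - 3) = u*(u - 3)*(u + 1)*(u^2 + 2*u - 3) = u*(u - 3)*(u + 1)*(u + 3)*(u - 1)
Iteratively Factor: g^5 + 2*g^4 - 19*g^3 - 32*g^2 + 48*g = (g + 4)*(g^4 - 2*g^3 - 11*g^2 + 12*g) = (g - 4)*(g + 4)*(g^3 + 2*g^2 - 3*g) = (g - 4)*(g + 3)*(g + 4)*(g^2 - g) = g*(g - 4)*(g + 3)*(g + 4)*(g - 1)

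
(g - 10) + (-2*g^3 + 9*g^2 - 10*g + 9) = -2*g^3 + 9*g^2 - 9*g - 1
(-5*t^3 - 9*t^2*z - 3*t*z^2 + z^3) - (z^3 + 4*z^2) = -5*t^3 - 9*t^2*z - 3*t*z^2 - 4*z^2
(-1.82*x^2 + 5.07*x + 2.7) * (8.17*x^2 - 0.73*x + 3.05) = -14.8694*x^4 + 42.7505*x^3 + 12.8069*x^2 + 13.4925*x + 8.235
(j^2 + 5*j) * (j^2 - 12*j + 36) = j^4 - 7*j^3 - 24*j^2 + 180*j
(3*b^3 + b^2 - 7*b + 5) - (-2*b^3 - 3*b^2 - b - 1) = 5*b^3 + 4*b^2 - 6*b + 6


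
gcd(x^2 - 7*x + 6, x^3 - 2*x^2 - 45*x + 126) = x - 6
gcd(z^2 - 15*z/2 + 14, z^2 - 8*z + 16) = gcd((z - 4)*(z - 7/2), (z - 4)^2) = z - 4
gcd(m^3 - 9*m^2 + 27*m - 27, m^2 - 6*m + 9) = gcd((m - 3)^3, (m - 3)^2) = m^2 - 6*m + 9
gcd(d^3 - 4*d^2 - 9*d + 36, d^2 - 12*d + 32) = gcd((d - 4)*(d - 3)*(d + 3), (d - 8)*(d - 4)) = d - 4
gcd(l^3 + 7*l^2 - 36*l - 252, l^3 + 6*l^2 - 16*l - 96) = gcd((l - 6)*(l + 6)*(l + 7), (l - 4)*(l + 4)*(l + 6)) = l + 6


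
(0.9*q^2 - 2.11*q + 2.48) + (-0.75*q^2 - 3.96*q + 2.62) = 0.15*q^2 - 6.07*q + 5.1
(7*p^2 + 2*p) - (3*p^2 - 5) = 4*p^2 + 2*p + 5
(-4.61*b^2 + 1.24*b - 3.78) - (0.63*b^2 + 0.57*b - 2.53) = -5.24*b^2 + 0.67*b - 1.25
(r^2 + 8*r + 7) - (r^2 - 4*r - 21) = 12*r + 28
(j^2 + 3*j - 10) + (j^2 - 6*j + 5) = 2*j^2 - 3*j - 5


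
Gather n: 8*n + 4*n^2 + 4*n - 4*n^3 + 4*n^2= -4*n^3 + 8*n^2 + 12*n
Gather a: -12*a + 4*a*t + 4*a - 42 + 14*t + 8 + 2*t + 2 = a*(4*t - 8) + 16*t - 32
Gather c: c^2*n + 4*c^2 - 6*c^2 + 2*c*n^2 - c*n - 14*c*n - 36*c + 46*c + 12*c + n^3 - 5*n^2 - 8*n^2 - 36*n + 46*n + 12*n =c^2*(n - 2) + c*(2*n^2 - 15*n + 22) + n^3 - 13*n^2 + 22*n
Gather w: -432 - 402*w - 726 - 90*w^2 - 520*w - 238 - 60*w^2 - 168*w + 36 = -150*w^2 - 1090*w - 1360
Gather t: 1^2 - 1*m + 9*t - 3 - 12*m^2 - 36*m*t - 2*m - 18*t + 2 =-12*m^2 - 3*m + t*(-36*m - 9)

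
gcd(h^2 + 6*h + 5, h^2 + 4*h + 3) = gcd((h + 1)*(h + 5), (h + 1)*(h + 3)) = h + 1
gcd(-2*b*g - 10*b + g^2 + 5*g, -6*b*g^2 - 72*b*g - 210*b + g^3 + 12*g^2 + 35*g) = g + 5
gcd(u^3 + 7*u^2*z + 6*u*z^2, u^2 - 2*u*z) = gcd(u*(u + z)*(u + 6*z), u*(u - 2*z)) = u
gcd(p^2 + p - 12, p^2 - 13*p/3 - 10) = 1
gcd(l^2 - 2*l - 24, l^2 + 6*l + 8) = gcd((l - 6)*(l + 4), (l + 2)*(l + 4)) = l + 4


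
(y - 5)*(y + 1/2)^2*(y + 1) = y^4 - 3*y^3 - 35*y^2/4 - 6*y - 5/4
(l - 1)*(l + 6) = l^2 + 5*l - 6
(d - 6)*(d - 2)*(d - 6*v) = d^3 - 6*d^2*v - 8*d^2 + 48*d*v + 12*d - 72*v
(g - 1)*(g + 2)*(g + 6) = g^3 + 7*g^2 + 4*g - 12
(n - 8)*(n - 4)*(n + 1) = n^3 - 11*n^2 + 20*n + 32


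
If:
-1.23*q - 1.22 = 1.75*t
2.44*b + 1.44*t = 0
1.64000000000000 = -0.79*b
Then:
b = -2.08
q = -6.00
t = 3.52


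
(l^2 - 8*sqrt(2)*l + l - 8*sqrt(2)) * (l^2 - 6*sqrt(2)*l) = l^4 - 14*sqrt(2)*l^3 + l^3 - 14*sqrt(2)*l^2 + 96*l^2 + 96*l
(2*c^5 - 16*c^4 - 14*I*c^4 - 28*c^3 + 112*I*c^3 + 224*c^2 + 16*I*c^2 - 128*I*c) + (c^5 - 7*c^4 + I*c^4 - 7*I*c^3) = 3*c^5 - 23*c^4 - 13*I*c^4 - 28*c^3 + 105*I*c^3 + 224*c^2 + 16*I*c^2 - 128*I*c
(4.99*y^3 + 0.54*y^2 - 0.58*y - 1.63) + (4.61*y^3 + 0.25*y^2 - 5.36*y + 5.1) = 9.6*y^3 + 0.79*y^2 - 5.94*y + 3.47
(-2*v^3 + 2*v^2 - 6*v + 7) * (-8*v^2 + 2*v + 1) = 16*v^5 - 20*v^4 + 50*v^3 - 66*v^2 + 8*v + 7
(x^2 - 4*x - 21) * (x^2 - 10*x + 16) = x^4 - 14*x^3 + 35*x^2 + 146*x - 336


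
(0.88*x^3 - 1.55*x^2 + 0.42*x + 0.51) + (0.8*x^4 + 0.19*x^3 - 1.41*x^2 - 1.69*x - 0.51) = 0.8*x^4 + 1.07*x^3 - 2.96*x^2 - 1.27*x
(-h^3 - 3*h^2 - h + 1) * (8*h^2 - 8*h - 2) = -8*h^5 - 16*h^4 + 18*h^3 + 22*h^2 - 6*h - 2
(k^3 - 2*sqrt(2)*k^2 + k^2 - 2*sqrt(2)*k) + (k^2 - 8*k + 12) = k^3 - 2*sqrt(2)*k^2 + 2*k^2 - 8*k - 2*sqrt(2)*k + 12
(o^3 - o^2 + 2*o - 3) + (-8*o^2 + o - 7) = o^3 - 9*o^2 + 3*o - 10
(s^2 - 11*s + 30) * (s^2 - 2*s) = s^4 - 13*s^3 + 52*s^2 - 60*s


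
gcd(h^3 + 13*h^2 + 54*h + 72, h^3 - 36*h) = h + 6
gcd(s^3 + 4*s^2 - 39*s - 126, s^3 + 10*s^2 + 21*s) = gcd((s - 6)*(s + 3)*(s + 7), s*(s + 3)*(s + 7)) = s^2 + 10*s + 21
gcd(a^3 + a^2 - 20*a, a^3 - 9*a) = a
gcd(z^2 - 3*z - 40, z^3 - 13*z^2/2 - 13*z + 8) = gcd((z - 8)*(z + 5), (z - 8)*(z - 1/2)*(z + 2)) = z - 8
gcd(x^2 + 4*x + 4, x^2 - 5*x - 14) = x + 2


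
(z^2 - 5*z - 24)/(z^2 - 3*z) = (z^2 - 5*z - 24)/(z*(z - 3))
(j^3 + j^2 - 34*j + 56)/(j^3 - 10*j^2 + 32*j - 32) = (j + 7)/(j - 4)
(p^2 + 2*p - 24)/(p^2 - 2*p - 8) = (p + 6)/(p + 2)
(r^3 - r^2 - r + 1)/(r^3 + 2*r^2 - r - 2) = (r - 1)/(r + 2)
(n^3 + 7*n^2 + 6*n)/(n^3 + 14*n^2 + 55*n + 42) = n/(n + 7)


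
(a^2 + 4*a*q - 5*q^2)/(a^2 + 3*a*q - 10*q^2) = (-a + q)/(-a + 2*q)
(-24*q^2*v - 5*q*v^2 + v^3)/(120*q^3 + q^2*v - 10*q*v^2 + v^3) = -v/(5*q - v)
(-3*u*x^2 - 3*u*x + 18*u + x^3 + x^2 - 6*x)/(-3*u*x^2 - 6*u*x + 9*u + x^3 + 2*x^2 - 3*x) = (x - 2)/(x - 1)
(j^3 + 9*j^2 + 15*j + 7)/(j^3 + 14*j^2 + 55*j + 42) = (j + 1)/(j + 6)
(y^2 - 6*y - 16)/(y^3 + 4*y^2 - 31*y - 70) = (y - 8)/(y^2 + 2*y - 35)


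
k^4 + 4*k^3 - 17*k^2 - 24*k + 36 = (k - 3)*(k - 1)*(k + 2)*(k + 6)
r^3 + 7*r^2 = r^2*(r + 7)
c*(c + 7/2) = c^2 + 7*c/2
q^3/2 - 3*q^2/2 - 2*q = q*(q/2 + 1/2)*(q - 4)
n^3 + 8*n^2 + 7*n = n*(n + 1)*(n + 7)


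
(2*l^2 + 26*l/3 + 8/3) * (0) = 0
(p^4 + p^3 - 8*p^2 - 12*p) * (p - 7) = p^5 - 6*p^4 - 15*p^3 + 44*p^2 + 84*p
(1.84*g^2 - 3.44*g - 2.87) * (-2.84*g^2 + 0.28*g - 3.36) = -5.2256*g^4 + 10.2848*g^3 + 1.0052*g^2 + 10.7548*g + 9.6432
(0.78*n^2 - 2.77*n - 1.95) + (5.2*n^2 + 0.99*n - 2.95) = 5.98*n^2 - 1.78*n - 4.9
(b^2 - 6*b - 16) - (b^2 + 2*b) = -8*b - 16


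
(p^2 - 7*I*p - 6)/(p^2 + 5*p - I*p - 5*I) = (p - 6*I)/(p + 5)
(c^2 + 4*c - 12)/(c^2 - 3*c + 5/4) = 4*(c^2 + 4*c - 12)/(4*c^2 - 12*c + 5)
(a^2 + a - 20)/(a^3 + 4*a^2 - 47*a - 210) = (a - 4)/(a^2 - a - 42)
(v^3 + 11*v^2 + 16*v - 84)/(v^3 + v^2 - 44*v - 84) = (v^2 + 5*v - 14)/(v^2 - 5*v - 14)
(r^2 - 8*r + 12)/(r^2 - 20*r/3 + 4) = 3*(r - 2)/(3*r - 2)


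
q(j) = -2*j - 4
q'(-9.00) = -2.00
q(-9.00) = 14.00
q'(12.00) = -2.00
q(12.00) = -28.00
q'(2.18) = -2.00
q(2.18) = -8.36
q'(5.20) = -2.00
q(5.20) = -14.40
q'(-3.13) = -2.00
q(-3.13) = 2.26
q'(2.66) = -2.00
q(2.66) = -9.32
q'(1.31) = -2.00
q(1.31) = -6.62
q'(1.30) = -2.00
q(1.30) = -6.60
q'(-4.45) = -2.00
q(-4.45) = 4.90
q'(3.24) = -2.00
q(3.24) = -10.48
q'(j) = -2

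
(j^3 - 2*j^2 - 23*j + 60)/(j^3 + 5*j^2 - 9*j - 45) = (j - 4)/(j + 3)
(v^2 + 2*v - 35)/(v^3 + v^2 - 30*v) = (v + 7)/(v*(v + 6))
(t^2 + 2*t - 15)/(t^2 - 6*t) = (t^2 + 2*t - 15)/(t*(t - 6))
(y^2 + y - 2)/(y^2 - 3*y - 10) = (y - 1)/(y - 5)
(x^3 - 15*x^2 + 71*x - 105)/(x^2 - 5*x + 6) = (x^2 - 12*x + 35)/(x - 2)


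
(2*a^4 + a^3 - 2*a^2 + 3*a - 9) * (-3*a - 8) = -6*a^5 - 19*a^4 - 2*a^3 + 7*a^2 + 3*a + 72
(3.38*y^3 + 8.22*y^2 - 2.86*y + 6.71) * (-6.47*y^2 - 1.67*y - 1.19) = -21.8686*y^5 - 58.828*y^4 + 0.754599999999996*y^3 - 48.4193*y^2 - 7.8023*y - 7.9849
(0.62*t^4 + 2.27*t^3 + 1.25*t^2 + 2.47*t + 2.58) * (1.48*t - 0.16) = 0.9176*t^5 + 3.2604*t^4 + 1.4868*t^3 + 3.4556*t^2 + 3.4232*t - 0.4128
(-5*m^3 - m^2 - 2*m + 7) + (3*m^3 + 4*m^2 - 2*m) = -2*m^3 + 3*m^2 - 4*m + 7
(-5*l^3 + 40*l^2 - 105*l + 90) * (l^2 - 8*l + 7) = -5*l^5 + 80*l^4 - 460*l^3 + 1210*l^2 - 1455*l + 630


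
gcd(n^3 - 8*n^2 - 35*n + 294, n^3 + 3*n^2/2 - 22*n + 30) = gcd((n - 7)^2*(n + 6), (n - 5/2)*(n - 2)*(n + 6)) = n + 6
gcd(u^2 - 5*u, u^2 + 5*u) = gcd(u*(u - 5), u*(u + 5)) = u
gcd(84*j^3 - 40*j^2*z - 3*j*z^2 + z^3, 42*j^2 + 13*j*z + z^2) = 6*j + z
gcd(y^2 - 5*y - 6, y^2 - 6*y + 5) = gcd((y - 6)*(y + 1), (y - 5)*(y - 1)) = 1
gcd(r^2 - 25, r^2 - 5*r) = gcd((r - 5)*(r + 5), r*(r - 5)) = r - 5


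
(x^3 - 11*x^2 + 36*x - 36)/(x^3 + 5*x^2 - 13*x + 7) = (x^3 - 11*x^2 + 36*x - 36)/(x^3 + 5*x^2 - 13*x + 7)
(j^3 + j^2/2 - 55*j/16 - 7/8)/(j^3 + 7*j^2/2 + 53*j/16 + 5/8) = (4*j - 7)/(4*j + 5)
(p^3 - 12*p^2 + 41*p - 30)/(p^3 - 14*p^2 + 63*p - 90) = (p - 1)/(p - 3)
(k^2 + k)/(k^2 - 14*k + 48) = k*(k + 1)/(k^2 - 14*k + 48)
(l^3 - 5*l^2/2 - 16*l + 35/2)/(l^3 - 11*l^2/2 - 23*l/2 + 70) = (l - 1)/(l - 4)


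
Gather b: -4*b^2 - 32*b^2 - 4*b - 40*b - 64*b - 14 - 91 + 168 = -36*b^2 - 108*b + 63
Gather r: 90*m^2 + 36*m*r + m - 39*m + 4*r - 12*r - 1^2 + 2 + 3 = 90*m^2 - 38*m + r*(36*m - 8) + 4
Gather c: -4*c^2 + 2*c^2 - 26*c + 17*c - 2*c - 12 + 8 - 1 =-2*c^2 - 11*c - 5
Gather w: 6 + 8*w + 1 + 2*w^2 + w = 2*w^2 + 9*w + 7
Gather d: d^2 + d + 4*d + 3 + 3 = d^2 + 5*d + 6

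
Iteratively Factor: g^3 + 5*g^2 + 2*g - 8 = (g - 1)*(g^2 + 6*g + 8) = (g - 1)*(g + 2)*(g + 4)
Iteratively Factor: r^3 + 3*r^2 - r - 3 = (r + 1)*(r^2 + 2*r - 3) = (r + 1)*(r + 3)*(r - 1)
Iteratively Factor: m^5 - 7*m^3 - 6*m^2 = (m)*(m^4 - 7*m^2 - 6*m) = m^2*(m^3 - 7*m - 6) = m^2*(m - 3)*(m^2 + 3*m + 2) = m^2*(m - 3)*(m + 2)*(m + 1)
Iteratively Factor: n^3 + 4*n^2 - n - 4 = (n + 4)*(n^2 - 1) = (n - 1)*(n + 4)*(n + 1)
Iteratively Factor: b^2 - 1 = (b + 1)*(b - 1)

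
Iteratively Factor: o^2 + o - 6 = (o + 3)*(o - 2)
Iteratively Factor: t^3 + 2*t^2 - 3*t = (t)*(t^2 + 2*t - 3) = t*(t - 1)*(t + 3)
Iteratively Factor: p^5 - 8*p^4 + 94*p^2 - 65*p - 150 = (p - 5)*(p^4 - 3*p^3 - 15*p^2 + 19*p + 30) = (p - 5)*(p - 2)*(p^3 - p^2 - 17*p - 15) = (p - 5)*(p - 2)*(p + 1)*(p^2 - 2*p - 15) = (p - 5)*(p - 2)*(p + 1)*(p + 3)*(p - 5)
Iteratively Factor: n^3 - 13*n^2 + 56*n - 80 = (n - 4)*(n^2 - 9*n + 20) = (n - 5)*(n - 4)*(n - 4)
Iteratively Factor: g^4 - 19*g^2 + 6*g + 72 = (g - 3)*(g^3 + 3*g^2 - 10*g - 24) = (g - 3)*(g + 2)*(g^2 + g - 12) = (g - 3)^2*(g + 2)*(g + 4)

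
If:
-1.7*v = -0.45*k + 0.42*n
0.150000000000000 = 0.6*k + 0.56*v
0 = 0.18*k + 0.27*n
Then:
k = 0.18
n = -0.12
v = 0.08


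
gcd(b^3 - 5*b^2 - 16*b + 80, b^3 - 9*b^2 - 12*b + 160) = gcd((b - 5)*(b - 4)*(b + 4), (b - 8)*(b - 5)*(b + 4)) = b^2 - b - 20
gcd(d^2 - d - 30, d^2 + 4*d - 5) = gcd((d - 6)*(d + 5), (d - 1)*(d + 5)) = d + 5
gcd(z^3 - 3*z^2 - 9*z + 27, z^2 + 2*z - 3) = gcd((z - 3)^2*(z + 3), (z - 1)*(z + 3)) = z + 3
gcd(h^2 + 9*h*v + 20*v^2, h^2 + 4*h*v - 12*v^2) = 1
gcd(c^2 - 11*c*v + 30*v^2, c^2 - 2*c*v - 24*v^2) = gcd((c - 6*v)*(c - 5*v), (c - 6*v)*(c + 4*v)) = -c + 6*v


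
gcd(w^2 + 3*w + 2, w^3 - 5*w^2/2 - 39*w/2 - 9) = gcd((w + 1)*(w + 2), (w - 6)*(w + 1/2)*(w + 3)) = 1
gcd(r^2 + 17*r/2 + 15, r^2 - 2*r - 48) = r + 6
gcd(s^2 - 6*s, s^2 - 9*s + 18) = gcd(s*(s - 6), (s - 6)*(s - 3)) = s - 6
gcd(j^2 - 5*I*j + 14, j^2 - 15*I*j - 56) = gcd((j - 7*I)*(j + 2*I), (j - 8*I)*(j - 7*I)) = j - 7*I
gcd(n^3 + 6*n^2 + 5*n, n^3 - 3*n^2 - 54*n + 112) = 1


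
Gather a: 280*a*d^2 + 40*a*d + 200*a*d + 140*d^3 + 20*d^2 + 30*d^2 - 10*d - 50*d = a*(280*d^2 + 240*d) + 140*d^3 + 50*d^2 - 60*d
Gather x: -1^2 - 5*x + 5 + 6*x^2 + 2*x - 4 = 6*x^2 - 3*x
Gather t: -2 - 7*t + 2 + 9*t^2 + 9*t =9*t^2 + 2*t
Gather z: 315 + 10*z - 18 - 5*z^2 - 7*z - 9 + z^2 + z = -4*z^2 + 4*z + 288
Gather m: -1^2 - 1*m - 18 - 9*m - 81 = -10*m - 100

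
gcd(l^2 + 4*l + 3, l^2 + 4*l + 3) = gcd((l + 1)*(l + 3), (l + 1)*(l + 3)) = l^2 + 4*l + 3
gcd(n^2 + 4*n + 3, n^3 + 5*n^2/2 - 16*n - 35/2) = n + 1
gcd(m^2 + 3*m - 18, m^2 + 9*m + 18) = m + 6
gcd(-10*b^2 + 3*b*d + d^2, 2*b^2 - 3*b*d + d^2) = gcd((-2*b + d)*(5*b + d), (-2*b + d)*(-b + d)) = 2*b - d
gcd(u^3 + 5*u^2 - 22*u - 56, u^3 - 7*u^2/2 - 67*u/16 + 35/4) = u - 4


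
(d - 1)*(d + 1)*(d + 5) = d^3 + 5*d^2 - d - 5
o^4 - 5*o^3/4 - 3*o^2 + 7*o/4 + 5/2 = (o - 2)*(o - 5/4)*(o + 1)^2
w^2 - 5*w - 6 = (w - 6)*(w + 1)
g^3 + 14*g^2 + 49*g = g*(g + 7)^2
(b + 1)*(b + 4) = b^2 + 5*b + 4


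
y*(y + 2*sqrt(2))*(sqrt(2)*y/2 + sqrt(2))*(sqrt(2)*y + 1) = y^4 + 2*y^3 + 5*sqrt(2)*y^3/2 + 2*y^2 + 5*sqrt(2)*y^2 + 4*y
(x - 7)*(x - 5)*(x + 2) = x^3 - 10*x^2 + 11*x + 70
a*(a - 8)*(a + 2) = a^3 - 6*a^2 - 16*a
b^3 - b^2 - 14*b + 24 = (b - 3)*(b - 2)*(b + 4)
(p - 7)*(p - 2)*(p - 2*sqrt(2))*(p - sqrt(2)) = p^4 - 9*p^3 - 3*sqrt(2)*p^3 + 18*p^2 + 27*sqrt(2)*p^2 - 42*sqrt(2)*p - 36*p + 56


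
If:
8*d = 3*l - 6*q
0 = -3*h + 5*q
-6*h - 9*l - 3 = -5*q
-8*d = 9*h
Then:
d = -45/176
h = 5/22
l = -9/22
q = 3/22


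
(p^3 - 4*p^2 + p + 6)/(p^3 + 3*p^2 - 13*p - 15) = (p - 2)/(p + 5)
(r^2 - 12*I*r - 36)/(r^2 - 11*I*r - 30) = (r - 6*I)/(r - 5*I)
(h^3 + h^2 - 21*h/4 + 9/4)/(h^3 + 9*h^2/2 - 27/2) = (h - 1/2)/(h + 3)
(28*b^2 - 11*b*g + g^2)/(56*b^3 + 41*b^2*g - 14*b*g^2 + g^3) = (4*b - g)/(8*b^2 + 7*b*g - g^2)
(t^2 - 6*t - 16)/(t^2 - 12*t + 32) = (t + 2)/(t - 4)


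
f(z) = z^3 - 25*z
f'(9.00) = 218.00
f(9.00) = 504.00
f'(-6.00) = 83.00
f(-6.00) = -66.00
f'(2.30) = -9.13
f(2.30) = -45.33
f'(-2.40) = -7.72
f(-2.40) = 46.18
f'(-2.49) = -6.40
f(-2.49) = 46.81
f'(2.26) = -9.68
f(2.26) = -44.96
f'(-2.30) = -9.13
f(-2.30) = 45.33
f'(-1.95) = -13.59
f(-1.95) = 41.34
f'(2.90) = 0.23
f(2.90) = -48.11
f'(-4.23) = 28.68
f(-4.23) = 30.06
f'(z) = 3*z^2 - 25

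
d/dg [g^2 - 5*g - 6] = 2*g - 5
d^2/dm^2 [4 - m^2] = -2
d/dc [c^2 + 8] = 2*c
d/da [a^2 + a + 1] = 2*a + 1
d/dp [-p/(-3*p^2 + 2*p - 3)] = 3*(1 - p^2)/(9*p^4 - 12*p^3 + 22*p^2 - 12*p + 9)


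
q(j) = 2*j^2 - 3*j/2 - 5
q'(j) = 4*j - 3/2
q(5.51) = 47.46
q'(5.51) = 20.54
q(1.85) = -0.93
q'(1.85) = 5.90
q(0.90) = -4.73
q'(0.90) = 2.10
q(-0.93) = -1.88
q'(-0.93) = -5.22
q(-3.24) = 20.86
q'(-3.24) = -14.46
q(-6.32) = 84.36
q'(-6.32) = -26.78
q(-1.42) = 1.16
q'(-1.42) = -7.18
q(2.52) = 3.92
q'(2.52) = 8.58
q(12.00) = 265.00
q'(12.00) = 46.50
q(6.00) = 58.00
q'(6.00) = 22.50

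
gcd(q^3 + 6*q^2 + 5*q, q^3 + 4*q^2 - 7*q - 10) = q^2 + 6*q + 5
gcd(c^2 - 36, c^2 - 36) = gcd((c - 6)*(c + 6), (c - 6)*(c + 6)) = c^2 - 36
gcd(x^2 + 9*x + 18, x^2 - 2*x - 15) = x + 3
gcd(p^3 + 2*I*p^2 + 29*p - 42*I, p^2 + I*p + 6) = p - 2*I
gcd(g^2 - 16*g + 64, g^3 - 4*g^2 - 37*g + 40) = g - 8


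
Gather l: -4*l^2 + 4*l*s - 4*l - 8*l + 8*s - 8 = -4*l^2 + l*(4*s - 12) + 8*s - 8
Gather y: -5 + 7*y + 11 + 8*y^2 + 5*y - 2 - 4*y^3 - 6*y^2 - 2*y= -4*y^3 + 2*y^2 + 10*y + 4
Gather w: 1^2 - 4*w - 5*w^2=-5*w^2 - 4*w + 1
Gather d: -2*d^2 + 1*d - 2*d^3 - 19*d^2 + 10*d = -2*d^3 - 21*d^2 + 11*d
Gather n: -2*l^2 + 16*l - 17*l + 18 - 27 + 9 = -2*l^2 - l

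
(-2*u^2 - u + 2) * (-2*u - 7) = 4*u^3 + 16*u^2 + 3*u - 14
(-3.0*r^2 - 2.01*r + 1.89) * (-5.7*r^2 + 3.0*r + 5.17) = 17.1*r^4 + 2.457*r^3 - 32.313*r^2 - 4.7217*r + 9.7713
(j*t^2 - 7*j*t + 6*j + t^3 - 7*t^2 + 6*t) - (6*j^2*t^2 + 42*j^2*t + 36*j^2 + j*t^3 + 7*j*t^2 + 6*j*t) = -6*j^2*t^2 - 42*j^2*t - 36*j^2 - j*t^3 - 6*j*t^2 - 13*j*t + 6*j + t^3 - 7*t^2 + 6*t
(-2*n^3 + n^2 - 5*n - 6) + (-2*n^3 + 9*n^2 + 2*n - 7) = -4*n^3 + 10*n^2 - 3*n - 13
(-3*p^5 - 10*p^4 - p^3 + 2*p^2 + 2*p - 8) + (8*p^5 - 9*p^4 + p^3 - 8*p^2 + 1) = 5*p^5 - 19*p^4 - 6*p^2 + 2*p - 7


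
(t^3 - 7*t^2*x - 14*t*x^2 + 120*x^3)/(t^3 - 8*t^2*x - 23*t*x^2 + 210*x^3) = (-t^2 + t*x + 20*x^2)/(-t^2 + 2*t*x + 35*x^2)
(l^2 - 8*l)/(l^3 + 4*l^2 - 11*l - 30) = l*(l - 8)/(l^3 + 4*l^2 - 11*l - 30)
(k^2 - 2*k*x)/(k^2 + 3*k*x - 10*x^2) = k/(k + 5*x)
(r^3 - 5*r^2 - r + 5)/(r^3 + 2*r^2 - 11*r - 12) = (r^2 - 6*r + 5)/(r^2 + r - 12)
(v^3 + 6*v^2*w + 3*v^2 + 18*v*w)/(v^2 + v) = (v^2 + 6*v*w + 3*v + 18*w)/(v + 1)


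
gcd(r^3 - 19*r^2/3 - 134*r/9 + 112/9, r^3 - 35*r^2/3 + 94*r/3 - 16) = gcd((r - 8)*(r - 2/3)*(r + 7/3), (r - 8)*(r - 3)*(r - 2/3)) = r^2 - 26*r/3 + 16/3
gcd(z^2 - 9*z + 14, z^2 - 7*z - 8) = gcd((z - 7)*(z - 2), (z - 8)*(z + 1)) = 1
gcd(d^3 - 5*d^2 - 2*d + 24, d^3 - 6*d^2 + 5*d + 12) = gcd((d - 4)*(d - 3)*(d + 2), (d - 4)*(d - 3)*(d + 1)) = d^2 - 7*d + 12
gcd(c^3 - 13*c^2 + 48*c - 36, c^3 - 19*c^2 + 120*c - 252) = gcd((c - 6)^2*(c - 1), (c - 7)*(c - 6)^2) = c^2 - 12*c + 36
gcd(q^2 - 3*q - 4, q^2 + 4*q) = 1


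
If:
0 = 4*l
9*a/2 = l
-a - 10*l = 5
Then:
No Solution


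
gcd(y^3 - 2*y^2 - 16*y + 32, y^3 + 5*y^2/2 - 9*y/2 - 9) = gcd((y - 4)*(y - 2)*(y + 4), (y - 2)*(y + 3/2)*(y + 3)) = y - 2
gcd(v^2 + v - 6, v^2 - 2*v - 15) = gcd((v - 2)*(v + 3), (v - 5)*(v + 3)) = v + 3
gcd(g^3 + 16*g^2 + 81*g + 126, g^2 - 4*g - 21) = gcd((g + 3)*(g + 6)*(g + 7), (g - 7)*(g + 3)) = g + 3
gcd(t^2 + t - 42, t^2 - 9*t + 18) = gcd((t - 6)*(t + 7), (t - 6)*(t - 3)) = t - 6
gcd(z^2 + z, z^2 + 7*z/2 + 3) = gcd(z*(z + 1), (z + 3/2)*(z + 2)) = 1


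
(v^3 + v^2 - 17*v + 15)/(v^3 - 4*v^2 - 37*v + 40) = (v - 3)/(v - 8)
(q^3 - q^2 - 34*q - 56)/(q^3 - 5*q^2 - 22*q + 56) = (q + 2)/(q - 2)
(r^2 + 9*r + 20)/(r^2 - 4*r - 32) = (r + 5)/(r - 8)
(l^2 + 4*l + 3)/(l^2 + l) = (l + 3)/l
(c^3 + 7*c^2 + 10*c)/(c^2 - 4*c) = (c^2 + 7*c + 10)/(c - 4)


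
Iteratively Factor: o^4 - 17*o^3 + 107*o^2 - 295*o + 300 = (o - 4)*(o^3 - 13*o^2 + 55*o - 75) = (o - 5)*(o - 4)*(o^2 - 8*o + 15) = (o - 5)*(o - 4)*(o - 3)*(o - 5)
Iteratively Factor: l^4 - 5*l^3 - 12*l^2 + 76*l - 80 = (l - 2)*(l^3 - 3*l^2 - 18*l + 40) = (l - 2)*(l + 4)*(l^2 - 7*l + 10) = (l - 2)^2*(l + 4)*(l - 5)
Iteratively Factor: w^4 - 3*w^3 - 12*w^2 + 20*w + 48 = (w + 2)*(w^3 - 5*w^2 - 2*w + 24) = (w + 2)^2*(w^2 - 7*w + 12) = (w - 3)*(w + 2)^2*(w - 4)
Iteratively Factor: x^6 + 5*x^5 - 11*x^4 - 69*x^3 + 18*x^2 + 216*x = (x - 2)*(x^5 + 7*x^4 + 3*x^3 - 63*x^2 - 108*x) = x*(x - 2)*(x^4 + 7*x^3 + 3*x^2 - 63*x - 108) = x*(x - 3)*(x - 2)*(x^3 + 10*x^2 + 33*x + 36) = x*(x - 3)*(x - 2)*(x + 3)*(x^2 + 7*x + 12) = x*(x - 3)*(x - 2)*(x + 3)*(x + 4)*(x + 3)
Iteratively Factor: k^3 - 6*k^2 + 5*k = (k)*(k^2 - 6*k + 5) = k*(k - 5)*(k - 1)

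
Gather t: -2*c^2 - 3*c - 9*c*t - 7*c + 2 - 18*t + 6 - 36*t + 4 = -2*c^2 - 10*c + t*(-9*c - 54) + 12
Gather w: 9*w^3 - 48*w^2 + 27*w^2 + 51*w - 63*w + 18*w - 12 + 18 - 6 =9*w^3 - 21*w^2 + 6*w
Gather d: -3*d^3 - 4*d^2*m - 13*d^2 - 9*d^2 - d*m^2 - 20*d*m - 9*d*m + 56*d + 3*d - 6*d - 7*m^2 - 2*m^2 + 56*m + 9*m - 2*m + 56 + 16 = -3*d^3 + d^2*(-4*m - 22) + d*(-m^2 - 29*m + 53) - 9*m^2 + 63*m + 72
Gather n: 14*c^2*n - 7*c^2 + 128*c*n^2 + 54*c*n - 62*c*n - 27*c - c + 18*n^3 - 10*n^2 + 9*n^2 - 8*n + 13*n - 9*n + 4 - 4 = -7*c^2 - 28*c + 18*n^3 + n^2*(128*c - 1) + n*(14*c^2 - 8*c - 4)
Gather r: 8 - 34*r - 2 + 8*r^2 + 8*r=8*r^2 - 26*r + 6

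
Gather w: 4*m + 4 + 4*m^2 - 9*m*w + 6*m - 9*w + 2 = 4*m^2 + 10*m + w*(-9*m - 9) + 6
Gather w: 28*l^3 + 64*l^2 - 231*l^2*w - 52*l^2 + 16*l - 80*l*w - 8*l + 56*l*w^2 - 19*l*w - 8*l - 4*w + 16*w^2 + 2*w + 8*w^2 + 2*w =28*l^3 + 12*l^2 + w^2*(56*l + 24) + w*(-231*l^2 - 99*l)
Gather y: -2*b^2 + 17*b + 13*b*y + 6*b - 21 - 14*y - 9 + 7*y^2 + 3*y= -2*b^2 + 23*b + 7*y^2 + y*(13*b - 11) - 30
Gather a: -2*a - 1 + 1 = -2*a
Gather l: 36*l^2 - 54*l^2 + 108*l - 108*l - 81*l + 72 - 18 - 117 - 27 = -18*l^2 - 81*l - 90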